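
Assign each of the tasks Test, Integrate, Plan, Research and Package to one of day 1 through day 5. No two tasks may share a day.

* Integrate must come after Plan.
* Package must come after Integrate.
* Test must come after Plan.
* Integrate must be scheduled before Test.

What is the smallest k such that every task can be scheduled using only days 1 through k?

The precedence chain requires at least 3 distinct days.
With at most 1 per day and 5 tasks, at least 5 days are needed.
5 works (last occupied day: day 5): for example Research in day 5; Plan in day 1; Package in day 4; Test in day 3; Integrate in day 2.

5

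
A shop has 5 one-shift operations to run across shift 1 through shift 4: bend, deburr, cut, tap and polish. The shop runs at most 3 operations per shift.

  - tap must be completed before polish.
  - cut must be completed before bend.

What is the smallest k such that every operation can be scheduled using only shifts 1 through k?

The precedence chain requires at least 2 distinct shifts.
With at most 3 per shift and 5 operations, at least 2 shifts are needed.
2 works (last occupied shift: shift 2): for example bend in shift 2, polish in shift 2, tap in shift 1, deburr in shift 1, cut in shift 1.

2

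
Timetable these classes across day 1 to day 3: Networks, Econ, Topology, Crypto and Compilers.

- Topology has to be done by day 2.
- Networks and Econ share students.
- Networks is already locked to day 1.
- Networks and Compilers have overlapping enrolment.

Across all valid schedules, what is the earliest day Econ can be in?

Econ at day 2 is achievable: Crypto in day 1, Compilers in day 2, Topology in day 1, Networks in day 1, Econ in day 2.
Nothing earlier works — the conflict constraints rule out every day before day 2.

day 2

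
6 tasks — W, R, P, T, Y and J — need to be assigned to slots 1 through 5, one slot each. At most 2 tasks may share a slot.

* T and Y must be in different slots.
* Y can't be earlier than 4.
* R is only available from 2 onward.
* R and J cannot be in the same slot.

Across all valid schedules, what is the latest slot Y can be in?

5

Y is available from 4.
Y at 5 is achievable: T in 2; Y in 5; R in 2; P in 1; W in 1; J in 3.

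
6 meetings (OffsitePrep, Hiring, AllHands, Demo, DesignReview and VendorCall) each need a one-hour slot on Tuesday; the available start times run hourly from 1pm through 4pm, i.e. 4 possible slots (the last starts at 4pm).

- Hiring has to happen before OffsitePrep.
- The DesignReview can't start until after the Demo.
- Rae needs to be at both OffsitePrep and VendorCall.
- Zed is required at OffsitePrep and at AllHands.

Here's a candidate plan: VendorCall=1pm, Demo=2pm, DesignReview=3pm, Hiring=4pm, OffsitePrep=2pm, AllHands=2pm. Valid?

The DesignReview can't start until after the Demo — holds.
Hiring has to happen before OffsitePrep — violated.
Rae needs to be at both OffsitePrep and VendorCall — holds.
Zed is required at OffsitePrep and at AllHands — violated.

Invalid. Hiring has to happen before OffsitePrep.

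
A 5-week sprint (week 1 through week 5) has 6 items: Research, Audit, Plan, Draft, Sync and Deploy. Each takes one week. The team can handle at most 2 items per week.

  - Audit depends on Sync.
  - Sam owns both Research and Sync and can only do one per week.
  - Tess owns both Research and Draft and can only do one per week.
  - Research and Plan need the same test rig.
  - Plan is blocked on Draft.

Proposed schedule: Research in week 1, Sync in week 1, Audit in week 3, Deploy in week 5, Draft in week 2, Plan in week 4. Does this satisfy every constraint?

Invalid. Sam owns both Research and Sync and can only do one per week.

Tess owns both Research and Draft and can only do one per week — holds.
The team can handle at most 2 items per week — holds.
Plan is blocked on Draft — holds.
Research and Plan need the same test rig — holds.
Audit depends on Sync — holds.
Sam owns both Research and Sync and can only do one per week — violated.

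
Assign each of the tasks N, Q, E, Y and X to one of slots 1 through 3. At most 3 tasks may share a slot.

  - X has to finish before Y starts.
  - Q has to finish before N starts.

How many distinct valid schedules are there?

27

Splitting on N: it can be 2 (9), 3 (18). Listing each branch's schedules as (Q, E, Y, X):
N=2: (1,1,2,1) (1,1,3,1) (1,1,3,2) (1,2,2,1) (1,2,3,1) (1,2,3,2) (1,3,2,1) (1,3,3,1) (1,3,3,2) — 9.
N=3: (1,1,2,1) (1,1,3,1) (1,1,3,2) (1,2,2,1) (1,2,3,1) (1,2,3,2) (1,3,2,1) (1,3,3,1) (1,3,3,2) (2,1,2,1) (2,1,3,1) (2,1,3,2) (2,2,2,1) (2,2,3,1) (2,2,3,2) (2,3,2,1) (2,3,3,1) (2,3,3,2) — 18.
Summing: 9 + 18 = 27.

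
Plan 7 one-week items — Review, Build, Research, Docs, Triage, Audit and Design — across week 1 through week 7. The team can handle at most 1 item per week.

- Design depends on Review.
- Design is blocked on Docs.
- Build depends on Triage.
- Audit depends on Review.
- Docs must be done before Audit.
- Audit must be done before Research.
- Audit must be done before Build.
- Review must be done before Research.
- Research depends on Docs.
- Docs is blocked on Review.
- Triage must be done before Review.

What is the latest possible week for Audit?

week 5

Precedence pushes Audit to at least week 4; downstream work caps Audit at week 6.
Audit at week 5 is achievable: Audit=week 5; Review=week 2; Research=week 6; Design=week 4; Docs=week 3; Build=week 7; Triage=week 1.
Nothing later works — the capacity limit rule out every week after week 5.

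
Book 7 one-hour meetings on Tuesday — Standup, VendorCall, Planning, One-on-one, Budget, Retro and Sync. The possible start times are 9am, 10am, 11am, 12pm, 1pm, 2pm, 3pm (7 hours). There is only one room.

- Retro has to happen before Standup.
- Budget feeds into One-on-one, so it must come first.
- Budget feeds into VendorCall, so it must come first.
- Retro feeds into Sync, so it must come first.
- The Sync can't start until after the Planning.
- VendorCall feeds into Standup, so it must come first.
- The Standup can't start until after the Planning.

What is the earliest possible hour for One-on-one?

10am

Precedence pushes One-on-one to at least 10am.
One-on-one at 10am is achievable: Planning=12pm; Standup=2pm; One-on-one=10am; Sync=3pm; Budget=9am; Retro=1pm; VendorCall=11am.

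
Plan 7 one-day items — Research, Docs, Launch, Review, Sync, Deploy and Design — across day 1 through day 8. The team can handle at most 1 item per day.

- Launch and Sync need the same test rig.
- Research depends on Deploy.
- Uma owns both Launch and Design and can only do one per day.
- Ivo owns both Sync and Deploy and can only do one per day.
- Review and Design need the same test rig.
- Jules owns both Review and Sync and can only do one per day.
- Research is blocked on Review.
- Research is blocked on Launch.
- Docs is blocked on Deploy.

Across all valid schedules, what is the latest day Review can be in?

Downstream work caps Review at day 7.
Review at day 7 is achievable: Design -> day 5, Launch -> day 3, Research -> day 8, Sync -> day 4, Docs -> day 2, Review -> day 7, Deploy -> day 1.

day 7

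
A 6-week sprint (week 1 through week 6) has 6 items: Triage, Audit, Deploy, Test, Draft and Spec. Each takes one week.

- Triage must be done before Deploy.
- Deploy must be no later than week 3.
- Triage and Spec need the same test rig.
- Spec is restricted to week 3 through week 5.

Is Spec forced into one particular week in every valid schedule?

No

Spec can be week 3 (e.g. Audit -> week 1, Triage -> week 1, Test -> week 1, Spec -> week 3, Draft -> week 1, Deploy -> week 2) or week 4 (e.g. Spec -> week 4, Test -> week 1, Triage -> week 1, Deploy -> week 2, Audit -> week 1, Draft -> week 1).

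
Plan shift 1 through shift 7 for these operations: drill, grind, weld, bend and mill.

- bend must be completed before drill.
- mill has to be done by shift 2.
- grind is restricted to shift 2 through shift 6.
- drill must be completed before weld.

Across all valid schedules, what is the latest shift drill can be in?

Precedence pushes drill to at least shift 2; downstream work caps drill at shift 6.
drill at shift 6 is achievable: bend=shift 1; drill=shift 6; mill=shift 1; weld=shift 7; grind=shift 2.

shift 6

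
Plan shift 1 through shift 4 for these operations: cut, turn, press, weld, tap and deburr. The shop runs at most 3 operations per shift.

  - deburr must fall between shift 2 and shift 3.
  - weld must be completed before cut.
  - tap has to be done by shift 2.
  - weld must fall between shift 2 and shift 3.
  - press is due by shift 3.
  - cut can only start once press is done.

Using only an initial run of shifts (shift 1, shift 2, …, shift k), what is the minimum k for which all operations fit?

3

The precedence chain requires at least 2 distinct shifts.
With at most 3 per shift and 6 operations, at least 2 shifts are needed.
Propagating the time windows through the other constraints, cut can't land before shift 3, so the schedule must run through at least shift 3.
3 works (last occupied shift: shift 3): for example deburr -> shift 2, tap -> shift 1, cut -> shift 3, press -> shift 1, weld -> shift 2, turn -> shift 1.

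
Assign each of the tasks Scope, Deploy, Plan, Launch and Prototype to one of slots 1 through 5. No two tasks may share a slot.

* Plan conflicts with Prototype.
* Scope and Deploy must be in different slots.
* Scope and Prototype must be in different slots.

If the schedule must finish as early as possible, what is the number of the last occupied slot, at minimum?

slot 5

With at most 1 per slot and 5 tasks, at least 5 slots are needed.
5 works (last occupied slot: 5): for example Launch=4, Plan=3, Deploy=2, Prototype=5, Scope=1.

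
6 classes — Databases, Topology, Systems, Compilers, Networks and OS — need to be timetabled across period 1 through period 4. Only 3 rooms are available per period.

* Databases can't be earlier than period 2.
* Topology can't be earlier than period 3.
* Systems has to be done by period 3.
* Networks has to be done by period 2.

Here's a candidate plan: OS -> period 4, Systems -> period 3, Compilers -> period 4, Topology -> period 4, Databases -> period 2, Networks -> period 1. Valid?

Valid

Systems has to be done by period 3 — holds.
Networks has to be done by period 2 — holds.
Topology can't be earlier than period 3 — holds.
Databases can't be earlier than period 2 — holds.
Only 3 rooms are available per period — holds.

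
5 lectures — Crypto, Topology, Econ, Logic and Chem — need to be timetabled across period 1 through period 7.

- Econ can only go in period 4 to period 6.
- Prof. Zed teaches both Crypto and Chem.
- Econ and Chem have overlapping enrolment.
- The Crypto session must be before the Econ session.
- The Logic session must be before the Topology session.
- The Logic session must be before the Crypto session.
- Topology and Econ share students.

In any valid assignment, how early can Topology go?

Precedence pushes Topology to at least period 2.
Topology at period 2 is achievable: Econ -> period 4, Logic -> period 1, Crypto -> period 2, Chem -> period 1, Topology -> period 2.

period 2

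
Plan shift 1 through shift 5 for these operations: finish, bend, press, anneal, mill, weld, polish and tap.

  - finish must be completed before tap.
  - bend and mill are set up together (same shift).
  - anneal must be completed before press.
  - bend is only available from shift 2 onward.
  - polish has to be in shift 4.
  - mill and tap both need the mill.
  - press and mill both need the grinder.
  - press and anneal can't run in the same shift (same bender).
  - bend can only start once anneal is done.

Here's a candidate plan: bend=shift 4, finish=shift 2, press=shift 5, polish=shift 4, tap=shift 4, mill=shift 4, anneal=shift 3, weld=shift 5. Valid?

press and anneal can't run in the same shift (same bender) — holds.
finish must be completed before tap — holds.
mill and tap both need the mill — violated.
bend and mill are set up together (same shift) — holds.
bend can only start once anneal is done — holds.
anneal must be completed before press — holds.
polish has to be in shift 4 — holds.
bend is only available from shift 2 onward — holds.
press and mill both need the grinder — holds.

No. mill and tap both need the mill is not satisfied.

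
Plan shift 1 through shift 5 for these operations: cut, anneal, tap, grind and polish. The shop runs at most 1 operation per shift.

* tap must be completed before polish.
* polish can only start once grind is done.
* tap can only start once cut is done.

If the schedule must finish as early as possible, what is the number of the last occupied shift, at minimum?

The precedence chain requires at least 3 distinct shifts.
With at most 1 per shift and 5 operations, at least 5 shifts are needed.
5 works (last occupied shift: shift 5): for example tap in shift 2, grind in shift 3, polish in shift 4, cut in shift 1, anneal in shift 5.

shift 5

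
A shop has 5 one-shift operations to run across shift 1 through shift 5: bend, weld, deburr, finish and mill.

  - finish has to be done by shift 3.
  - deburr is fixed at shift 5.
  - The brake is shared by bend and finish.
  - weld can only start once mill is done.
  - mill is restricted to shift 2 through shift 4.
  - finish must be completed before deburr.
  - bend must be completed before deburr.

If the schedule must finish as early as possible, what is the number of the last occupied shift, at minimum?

shift 5

The precedence chain requires at least 2 distinct shifts.
deburr can't be placed before shift 5, so the schedule must run through at least shift 5.
5 works (last occupied shift: shift 5): for example weld in shift 3; deburr in shift 5; finish in shift 1; bend in shift 2; mill in shift 2.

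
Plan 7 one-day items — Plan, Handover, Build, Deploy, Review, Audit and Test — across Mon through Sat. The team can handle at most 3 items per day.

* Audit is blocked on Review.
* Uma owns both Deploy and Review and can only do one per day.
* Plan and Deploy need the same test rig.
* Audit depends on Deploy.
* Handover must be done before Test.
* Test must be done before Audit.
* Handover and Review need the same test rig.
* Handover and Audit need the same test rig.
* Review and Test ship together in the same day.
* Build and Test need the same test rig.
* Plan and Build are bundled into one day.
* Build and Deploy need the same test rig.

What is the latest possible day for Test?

Fri

Precedence pushes Test to at least Tue; downstream work caps Test at Fri.
Test at Fri is achievable: Handover -> Mon, Test -> Fri, Plan -> Tue, Build -> Tue, Review -> Fri, Deploy -> Mon, Audit -> Sat.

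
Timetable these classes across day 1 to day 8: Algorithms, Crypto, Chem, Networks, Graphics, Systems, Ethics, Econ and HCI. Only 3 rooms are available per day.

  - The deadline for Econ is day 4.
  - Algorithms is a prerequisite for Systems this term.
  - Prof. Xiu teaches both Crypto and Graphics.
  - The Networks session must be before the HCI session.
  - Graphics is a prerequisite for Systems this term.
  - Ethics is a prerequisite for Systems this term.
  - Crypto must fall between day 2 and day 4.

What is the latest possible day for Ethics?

Downstream work caps Ethics at day 7.
Ethics at day 7 is achievable: Networks=day 1, Econ=day 1, Algorithms=day 1, HCI=day 2, Chem=day 2, Systems=day 8, Crypto=day 2, Graphics=day 3, Ethics=day 7.

day 7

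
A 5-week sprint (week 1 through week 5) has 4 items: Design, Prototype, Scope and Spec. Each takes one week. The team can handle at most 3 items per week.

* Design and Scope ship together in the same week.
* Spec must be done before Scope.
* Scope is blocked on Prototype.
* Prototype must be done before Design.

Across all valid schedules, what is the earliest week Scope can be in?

week 2

Precedence pushes Scope to at least week 2.
Scope at week 2 is achievable: Design in week 2; Prototype in week 1; Scope in week 2; Spec in week 1.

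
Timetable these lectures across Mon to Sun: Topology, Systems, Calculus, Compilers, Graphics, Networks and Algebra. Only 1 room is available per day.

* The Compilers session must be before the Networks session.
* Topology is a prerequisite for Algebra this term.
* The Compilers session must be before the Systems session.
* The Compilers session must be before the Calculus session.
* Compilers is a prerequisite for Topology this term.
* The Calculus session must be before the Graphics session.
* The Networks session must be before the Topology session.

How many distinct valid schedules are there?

Splitting on Topology: it can be Wed (12), Thu (18), Fri (18), Sat (12). Listing each branch's schedules as (Systems, Calculus, Compilers, Graphics, Networks, Algebra):
Topology=Wed: (Thu,Fri,Mon,Sat,Tue,Sun) (Thu,Fri,Mon,Sun,Tue,Sat) (Thu,Sat,Mon,Sun,Tue,Fri) (Fri,Thu,Mon,Sat,Tue,Sun) (Fri,Thu,Mon,Sun,Tue,Sat) (Fri,Sat,Mon,Sun,Tue,Thu) (Sat,Thu,Mon,Fri,Tue,Sun) (Sat,Thu,Mon,Sun,Tue,Fri) (Sat,Fri,Mon,Sun,Tue,Thu) (Sun,Thu,Mon,Fri,Tue,Sat) (Sun,Thu,Mon,Sat,Tue,Fri) (Sun,Fri,Mon,Sat,Tue,Thu) — 12.
Topology=Thu: (Tue,Fri,Mon,Sat,Wed,Sun) (Tue,Fri,Mon,Sun,Wed,Sat) (Tue,Sat,Mon,Sun,Wed,Fri) (Wed,Fri,Mon,Sat,Tue,Sun) (Wed,Fri,Mon,Sun,Tue,Sat) (Wed,Sat,Mon,Sun,Tue,Fri) (Fri,Tue,Mon,Sat,Wed,Sun) (Fri,Tue,Mon,Sun,Wed,Sat) (Fri,Wed,Mon,Sat,Tue,Sun) (Fri,Wed,Mon,Sun,Tue,Sat) (Sat,Tue,Mon,Fri,Wed,Sun) (Sat,Tue,Mon,Sun,Wed,Fri) (Sat,Wed,Mon,Fri,Tue,Sun) (Sat,Wed,Mon,Sun,Tue,Fri) (Sun,Tue,Mon,Fri,Wed,Sat) (Sun,Tue,Mon,Sat,Wed,Fri) (Sun,Wed,Mon,Fri,Tue,Sat) (Sun,Wed,Mon,Sat,Tue,Fri) — 18.
Topology=Fri: (Tue,Wed,Mon,Sat,Thu,Sun) (Tue,Wed,Mon,Sun,Thu,Sat) (Tue,Thu,Mon,Sat,Wed,Sun) (Tue,Thu,Mon,Sun,Wed,Sat) (Wed,Tue,Mon,Sat,Thu,Sun) (Wed,Tue,Mon,Sun,Thu,Sat) (Wed,Thu,Mon,Sat,Tue,Sun) (Wed,Thu,Mon,Sun,Tue,Sat) (Thu,Tue,Mon,Sat,Wed,Sun) (Thu,Tue,Mon,Sun,Wed,Sat) (Thu,Wed,Mon,Sat,Tue,Sun) (Thu,Wed,Mon,Sun,Tue,Sat) (Sat,Tue,Mon,Wed,Thu,Sun) (Sat,Tue,Mon,Thu,Wed,Sun) (Sat,Wed,Mon,Thu,Tue,Sun) (Sun,Tue,Mon,Wed,Thu,Sat) (Sun,Tue,Mon,Thu,Wed,Sat) (Sun,Wed,Mon,Thu,Tue,Sat) — 18.
Topology=Sat: (Tue,Wed,Mon,Thu,Fri,Sun) (Tue,Wed,Mon,Fri,Thu,Sun) (Tue,Thu,Mon,Fri,Wed,Sun) (Wed,Tue,Mon,Thu,Fri,Sun) (Wed,Tue,Mon,Fri,Thu,Sun) (Wed,Thu,Mon,Fri,Tue,Sun) (Thu,Tue,Mon,Wed,Fri,Sun) (Thu,Tue,Mon,Fri,Wed,Sun) (Thu,Wed,Mon,Fri,Tue,Sun) (Fri,Tue,Mon,Wed,Thu,Sun) (Fri,Tue,Mon,Thu,Wed,Sun) (Fri,Wed,Mon,Thu,Tue,Sun) — 12.
Summing: 12 + 18 + 18 + 12 = 60.

60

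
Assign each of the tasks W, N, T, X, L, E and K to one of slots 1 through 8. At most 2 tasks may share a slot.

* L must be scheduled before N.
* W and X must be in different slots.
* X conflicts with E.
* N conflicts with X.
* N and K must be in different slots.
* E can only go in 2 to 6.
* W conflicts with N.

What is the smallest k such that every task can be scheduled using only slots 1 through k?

4 slots

The precedence chain requires at least 2 distinct slots.
With at most 2 per slot and 7 tasks, at least 4 slots are needed.
4 works (last occupied slot: 4): for example X=3; L=1; W=1; T=3; E=2; N=2; K=4.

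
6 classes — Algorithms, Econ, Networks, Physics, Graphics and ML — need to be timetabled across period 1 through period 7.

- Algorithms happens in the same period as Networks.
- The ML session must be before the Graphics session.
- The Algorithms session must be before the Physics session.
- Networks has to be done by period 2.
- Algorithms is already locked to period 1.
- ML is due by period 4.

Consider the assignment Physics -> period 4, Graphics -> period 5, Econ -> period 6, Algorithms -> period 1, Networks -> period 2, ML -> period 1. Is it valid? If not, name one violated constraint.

The Algorithms session must be before the Physics session — holds.
ML is due by period 4 — holds.
The ML session must be before the Graphics session — holds.
Algorithms happens in the same period as Networks — violated.
Algorithms is already locked to period 1 — holds.
Networks has to be done by period 2 — holds.

No — it violates: Algorithms happens in the same period as Networks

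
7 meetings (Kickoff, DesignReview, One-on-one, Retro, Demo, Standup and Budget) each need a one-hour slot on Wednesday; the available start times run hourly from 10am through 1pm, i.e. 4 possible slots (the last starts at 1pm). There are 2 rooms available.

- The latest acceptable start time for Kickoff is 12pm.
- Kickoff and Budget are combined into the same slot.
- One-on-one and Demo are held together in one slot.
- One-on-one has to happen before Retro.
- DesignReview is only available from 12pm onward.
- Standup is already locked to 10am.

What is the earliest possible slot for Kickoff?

Kickoff's own window allows nothing later than 12pm.
Kickoff at 11am is achievable: Budget -> 11am, DesignReview -> 1pm, Demo -> 12pm, Kickoff -> 11am, Standup -> 10am, One-on-one -> 12pm, Retro -> 1pm.
Nothing earlier works — the capacity limit rule out every slot before 11am.

11am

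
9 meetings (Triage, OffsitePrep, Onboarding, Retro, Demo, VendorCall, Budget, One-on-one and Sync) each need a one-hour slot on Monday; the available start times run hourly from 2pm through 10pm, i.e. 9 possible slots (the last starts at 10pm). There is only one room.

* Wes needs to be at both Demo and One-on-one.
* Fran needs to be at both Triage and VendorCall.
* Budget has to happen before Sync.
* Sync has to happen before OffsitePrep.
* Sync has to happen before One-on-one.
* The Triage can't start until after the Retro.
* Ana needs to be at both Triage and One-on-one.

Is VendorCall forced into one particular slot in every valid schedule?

VendorCall can be 2pm (e.g. One-on-one -> 8pm; VendorCall -> 2pm; Budget -> 3pm; OffsitePrep -> 7pm; Retro -> 5pm; Triage -> 6pm; Sync -> 4pm; Demo -> 10pm; Onboarding -> 9pm) or 3pm (e.g. One-on-one=8pm, Sync=4pm, Budget=2pm, Demo=10pm, OffsitePrep=7pm, Triage=6pm, Onboarding=9pm, VendorCall=3pm, Retro=5pm).

No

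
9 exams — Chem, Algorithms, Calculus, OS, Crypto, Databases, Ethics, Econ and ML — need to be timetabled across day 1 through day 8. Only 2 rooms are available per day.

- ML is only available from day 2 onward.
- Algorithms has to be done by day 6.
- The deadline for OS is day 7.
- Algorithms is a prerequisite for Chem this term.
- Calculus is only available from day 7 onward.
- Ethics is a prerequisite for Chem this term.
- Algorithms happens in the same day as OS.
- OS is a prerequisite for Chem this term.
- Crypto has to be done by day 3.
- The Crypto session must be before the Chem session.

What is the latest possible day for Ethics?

day 7

Downstream work caps Ethics at day 7.
Ethics at day 7 is achievable: Ethics -> day 7, Databases -> day 1, Calculus -> day 7, Chem -> day 8, Algorithms -> day 2, ML -> day 3, OS -> day 2, Crypto -> day 1, Econ -> day 3.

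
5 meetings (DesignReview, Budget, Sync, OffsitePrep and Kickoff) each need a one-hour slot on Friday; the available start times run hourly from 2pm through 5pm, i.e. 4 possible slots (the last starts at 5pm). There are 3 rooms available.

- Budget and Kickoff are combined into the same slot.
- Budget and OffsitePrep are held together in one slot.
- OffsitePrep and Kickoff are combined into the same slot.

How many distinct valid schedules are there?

Splitting on DesignReview: it can be 2pm (9), 3pm (9), 4pm (9), 5pm (9). Listing each branch's schedules as (Budget, Sync, OffsitePrep, Kickoff):
DesignReview=2pm: (3pm,2pm,3pm,3pm) (3pm,4pm,3pm,3pm) (3pm,5pm,3pm,3pm) (4pm,2pm,4pm,4pm) (4pm,3pm,4pm,4pm) (4pm,5pm,4pm,4pm) (5pm,2pm,5pm,5pm) (5pm,3pm,5pm,5pm) (5pm,4pm,5pm,5pm) — 9.
DesignReview=3pm: (2pm,3pm,2pm,2pm) (2pm,4pm,2pm,2pm) (2pm,5pm,2pm,2pm) (4pm,2pm,4pm,4pm) (4pm,3pm,4pm,4pm) (4pm,5pm,4pm,4pm) (5pm,2pm,5pm,5pm) (5pm,3pm,5pm,5pm) (5pm,4pm,5pm,5pm) — 9.
DesignReview=4pm: (2pm,3pm,2pm,2pm) (2pm,4pm,2pm,2pm) (2pm,5pm,2pm,2pm) (3pm,2pm,3pm,3pm) (3pm,4pm,3pm,3pm) (3pm,5pm,3pm,3pm) (5pm,2pm,5pm,5pm) (5pm,3pm,5pm,5pm) (5pm,4pm,5pm,5pm) — 9.
DesignReview=5pm: (2pm,3pm,2pm,2pm) (2pm,4pm,2pm,2pm) (2pm,5pm,2pm,2pm) (3pm,2pm,3pm,3pm) (3pm,4pm,3pm,3pm) (3pm,5pm,3pm,3pm) (4pm,2pm,4pm,4pm) (4pm,3pm,4pm,4pm) (4pm,5pm,4pm,4pm) — 9.
Summing: 9 + 9 + 9 + 9 = 36.

36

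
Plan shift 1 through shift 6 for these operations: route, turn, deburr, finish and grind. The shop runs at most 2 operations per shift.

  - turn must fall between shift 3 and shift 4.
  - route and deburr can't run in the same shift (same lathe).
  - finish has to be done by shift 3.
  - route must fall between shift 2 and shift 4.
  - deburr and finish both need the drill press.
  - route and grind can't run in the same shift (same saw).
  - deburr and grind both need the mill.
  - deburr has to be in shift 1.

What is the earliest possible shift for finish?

Finish's own window allows nothing later than shift 3.
finish at shift 2 is achievable: turn -> shift 3; grind -> shift 3; deburr -> shift 1; finish -> shift 2; route -> shift 2.
Nothing earlier works — the conflict and capacity constraints rule out every shift before shift 2.

shift 2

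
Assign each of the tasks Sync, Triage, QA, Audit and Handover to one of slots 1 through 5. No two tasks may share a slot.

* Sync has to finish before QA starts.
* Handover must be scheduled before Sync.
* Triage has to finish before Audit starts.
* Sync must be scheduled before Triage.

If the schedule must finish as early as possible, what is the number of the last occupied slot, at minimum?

slot 5

The precedence chain requires at least 4 distinct slots.
With at most 1 per slot and 5 tasks, at least 5 slots are needed.
5 works (last occupied slot: 5): for example Sync=2; Audit=5; QA=4; Triage=3; Handover=1.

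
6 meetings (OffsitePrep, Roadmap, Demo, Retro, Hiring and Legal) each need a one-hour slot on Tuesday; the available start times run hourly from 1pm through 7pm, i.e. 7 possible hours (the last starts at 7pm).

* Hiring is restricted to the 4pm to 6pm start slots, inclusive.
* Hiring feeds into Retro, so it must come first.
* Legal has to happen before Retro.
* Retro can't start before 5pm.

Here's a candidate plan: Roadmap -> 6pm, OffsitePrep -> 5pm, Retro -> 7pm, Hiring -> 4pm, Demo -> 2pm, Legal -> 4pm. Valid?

Legal has to happen before Retro — holds.
Retro can't start before 5pm — holds.
Hiring feeds into Retro, so it must come first — holds.
Hiring is restricted to the 4pm to 6pm start slots, inclusive — holds.

Yes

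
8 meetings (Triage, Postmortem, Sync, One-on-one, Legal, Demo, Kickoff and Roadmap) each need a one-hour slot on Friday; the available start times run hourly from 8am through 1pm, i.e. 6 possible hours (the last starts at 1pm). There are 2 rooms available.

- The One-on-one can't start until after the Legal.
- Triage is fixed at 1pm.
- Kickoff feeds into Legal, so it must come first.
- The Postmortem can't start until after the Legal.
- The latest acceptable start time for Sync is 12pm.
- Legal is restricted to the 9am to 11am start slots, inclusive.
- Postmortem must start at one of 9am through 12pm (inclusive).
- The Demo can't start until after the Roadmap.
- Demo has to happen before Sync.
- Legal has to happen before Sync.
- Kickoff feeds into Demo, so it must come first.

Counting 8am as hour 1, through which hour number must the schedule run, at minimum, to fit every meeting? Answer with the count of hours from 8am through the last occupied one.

The precedence chain requires at least 3 distinct hours.
With at most 2 per hour and 8 meetings, at least 4 hours are needed.
Triage can't be placed before 1pm — that is hour 6 counting from 8am — so the schedule must run through at least 6 hours.
6 works (last occupied hour: 1pm): for example One-on-one=11am, Sync=10am, Kickoff=8am, Demo=9am, Legal=9am, Postmortem=10am, Roadmap=8am, Triage=1pm.

6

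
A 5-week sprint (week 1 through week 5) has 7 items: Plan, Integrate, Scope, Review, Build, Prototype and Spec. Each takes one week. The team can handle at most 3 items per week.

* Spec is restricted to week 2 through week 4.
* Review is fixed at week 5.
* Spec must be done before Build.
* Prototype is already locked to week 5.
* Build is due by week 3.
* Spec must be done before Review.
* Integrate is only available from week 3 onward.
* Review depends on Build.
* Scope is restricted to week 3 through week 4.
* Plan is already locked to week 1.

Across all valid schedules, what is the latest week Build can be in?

Precedence pushes Build to at least week 3; Build's own window allows nothing later than week 3.
Build at week 3 is achievable: Scope=week 3, Spec=week 2, Build=week 3, Prototype=week 5, Review=week 5, Integrate=week 3, Plan=week 1.

week 3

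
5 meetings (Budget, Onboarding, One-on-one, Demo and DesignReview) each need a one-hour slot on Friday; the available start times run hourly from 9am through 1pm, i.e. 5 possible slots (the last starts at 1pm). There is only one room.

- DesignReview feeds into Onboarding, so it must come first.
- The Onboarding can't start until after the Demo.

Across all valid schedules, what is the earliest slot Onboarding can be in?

11am

Precedence pushes Onboarding to at least 10am.
Onboarding at 11am is achievable: One-on-one in 1pm, Demo in 9am, DesignReview in 10am, Onboarding in 11am, Budget in 12pm.
Nothing earlier works — the capacity limit rule out every slot before 11am.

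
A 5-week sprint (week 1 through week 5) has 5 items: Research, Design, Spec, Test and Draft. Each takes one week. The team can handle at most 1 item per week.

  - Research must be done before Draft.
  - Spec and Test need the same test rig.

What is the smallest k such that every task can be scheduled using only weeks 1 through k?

The precedence chain requires at least 2 distinct weeks.
With at most 1 per week and 5 tasks, at least 5 weeks are needed.
5 works (last occupied week: week 5): for example Test in week 5; Design in week 3; Research in week 1; Draft in week 2; Spec in week 4.

5 weeks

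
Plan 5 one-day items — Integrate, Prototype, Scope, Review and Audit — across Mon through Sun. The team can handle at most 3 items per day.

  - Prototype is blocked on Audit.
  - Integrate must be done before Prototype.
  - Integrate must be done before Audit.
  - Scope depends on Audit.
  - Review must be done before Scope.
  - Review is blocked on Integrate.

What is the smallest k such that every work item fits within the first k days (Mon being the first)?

3 days

The precedence chain requires at least 3 distinct days.
With at most 3 per day and 5 work items, at least 2 days are needed.
3 works (last occupied day: Wed): for example Audit -> Tue; Review -> Tue; Scope -> Wed; Integrate -> Mon; Prototype -> Wed.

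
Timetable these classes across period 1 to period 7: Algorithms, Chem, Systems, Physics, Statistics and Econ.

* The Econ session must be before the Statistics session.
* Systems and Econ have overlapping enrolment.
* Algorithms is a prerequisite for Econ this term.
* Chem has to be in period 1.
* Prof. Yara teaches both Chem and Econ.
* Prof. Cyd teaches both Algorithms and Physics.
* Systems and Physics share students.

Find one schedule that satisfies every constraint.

Statistics in period 3, Physics in period 2, Systems in period 1, Algorithms in period 1, Econ in period 2, Chem in period 1

Checking: Algorithms(period 1) before Econ(period 2); Econ(period 2) before Statistics(period 3); Chem(period 1) != Econ(period 2); Systems(period 1) != Econ(period 2); Algorithms(period 1) != Physics(period 2); Systems(period 1) != Physics(period 2); Chem=period 1 in [period 1,period 1].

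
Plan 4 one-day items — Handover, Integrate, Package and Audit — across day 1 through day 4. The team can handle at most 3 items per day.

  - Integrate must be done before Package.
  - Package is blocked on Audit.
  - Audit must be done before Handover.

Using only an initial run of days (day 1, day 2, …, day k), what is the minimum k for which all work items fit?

The precedence chain requires at least 2 distinct days.
With at most 3 per day and 4 work items, at least 2 days are needed.
2 works (last occupied day: day 2): for example Handover -> day 2, Package -> day 2, Integrate -> day 1, Audit -> day 1.

2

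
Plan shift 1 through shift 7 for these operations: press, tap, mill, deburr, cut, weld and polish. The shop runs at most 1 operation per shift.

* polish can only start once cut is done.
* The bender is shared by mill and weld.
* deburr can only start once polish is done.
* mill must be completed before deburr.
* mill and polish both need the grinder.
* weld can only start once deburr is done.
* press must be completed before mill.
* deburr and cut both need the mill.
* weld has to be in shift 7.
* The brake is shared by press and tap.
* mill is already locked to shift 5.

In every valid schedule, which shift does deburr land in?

mill is fixed at shift 5 and must come before deburr, so deburr is at least shift 6.
weld is fixed at shift 7 and must come after deburr, so deburr is at most shift 6.
So deburr must be shift 6.

shift 6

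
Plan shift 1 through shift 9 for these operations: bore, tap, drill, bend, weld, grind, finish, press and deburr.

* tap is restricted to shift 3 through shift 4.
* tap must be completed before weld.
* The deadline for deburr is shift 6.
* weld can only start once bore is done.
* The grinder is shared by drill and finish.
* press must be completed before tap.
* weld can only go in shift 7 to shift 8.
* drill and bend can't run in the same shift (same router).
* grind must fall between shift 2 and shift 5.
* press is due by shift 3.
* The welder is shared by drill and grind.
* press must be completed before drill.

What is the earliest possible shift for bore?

Downstream work caps bore at shift 7.
bore at shift 1 is achievable: bend -> shift 1; grind -> shift 2; tap -> shift 3; deburr -> shift 1; press -> shift 1; bore -> shift 1; weld -> shift 7; finish -> shift 1; drill -> shift 3.

shift 1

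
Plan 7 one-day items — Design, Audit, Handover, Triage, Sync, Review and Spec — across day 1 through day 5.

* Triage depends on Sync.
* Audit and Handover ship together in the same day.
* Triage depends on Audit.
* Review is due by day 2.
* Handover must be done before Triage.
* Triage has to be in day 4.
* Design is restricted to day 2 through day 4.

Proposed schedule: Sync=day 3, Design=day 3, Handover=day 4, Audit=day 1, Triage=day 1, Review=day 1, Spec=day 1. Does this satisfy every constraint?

No. Handover must be done before Triage is not satisfied.

Triage depends on Sync — violated.
Design is restricted to day 2 through day 4 — holds.
Handover must be done before Triage — violated.
Audit and Handover ship together in the same day — violated.
Triage depends on Audit — violated.
Review is due by day 2 — holds.
Triage has to be in day 4 — violated.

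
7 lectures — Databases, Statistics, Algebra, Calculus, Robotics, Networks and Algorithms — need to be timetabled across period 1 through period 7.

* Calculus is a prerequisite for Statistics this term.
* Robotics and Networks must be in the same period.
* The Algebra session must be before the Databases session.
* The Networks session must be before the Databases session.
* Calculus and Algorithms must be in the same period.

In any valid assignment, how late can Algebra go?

Downstream work caps Algebra at period 6.
Algebra at period 6 is achievable: Robotics=period 1; Networks=period 1; Calculus=period 1; Algebra=period 6; Algorithms=period 1; Statistics=period 2; Databases=period 7.

period 6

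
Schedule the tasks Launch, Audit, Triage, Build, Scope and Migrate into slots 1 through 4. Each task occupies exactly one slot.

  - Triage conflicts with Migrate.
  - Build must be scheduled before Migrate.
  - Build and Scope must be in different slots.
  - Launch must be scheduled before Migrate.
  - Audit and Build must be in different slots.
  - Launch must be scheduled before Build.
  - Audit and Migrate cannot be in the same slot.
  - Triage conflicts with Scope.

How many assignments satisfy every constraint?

Splitting on Launch: it can be 1 (42), 2 (14). Listing each branch's schedules as (Audit, Triage, Build, Scope, Migrate):
Launch=1: (1,1,2,3,3) (1,1,2,3,4) (1,1,2,4,3) (1,1,2,4,4) (1,1,3,2,4) (1,1,3,4,4) (1,2,2,1,3) (1,2,2,1,4) (1,2,2,3,3) (1,2,2,3,4) (1,2,2,4,3) (1,2,2,4,4) (1,2,3,1,4) (1,2,3,4,4) (1,3,2,1,4) (1,3,2,4,4) (1,3,3,1,4) (1,3,3,2,4) (1,3,3,4,4) (1,4,2,1,3) (1,4,2,3,3) (2,1,3,2,4) (2,1,3,4,4) (2,2,3,1,4) (2,2,3,4,4) (2,3,3,1,4) (2,3,3,2,4) (2,3,3,4,4) (3,1,2,3,4) (3,1,2,4,4) (3,2,2,1,4) (3,2,2,3,4) (3,2,2,4,4) (3,3,2,1,4) (3,3,2,4,4) (4,1,2,3,3) (4,1,2,4,3) (4,2,2,1,3) (4,2,2,3,3) (4,2,2,4,3) (4,4,2,1,3) (4,4,2,3,3) — 42.
Launch=2: (1,1,3,2,4) (1,1,3,4,4) (1,2,3,1,4) (1,2,3,4,4) (1,3,3,1,4) (1,3,3,2,4) (1,3,3,4,4) (2,1,3,2,4) (2,1,3,4,4) (2,2,3,1,4) (2,2,3,4,4) (2,3,3,1,4) (2,3,3,2,4) (2,3,3,4,4) — 14.
Summing: 42 + 14 = 56.

56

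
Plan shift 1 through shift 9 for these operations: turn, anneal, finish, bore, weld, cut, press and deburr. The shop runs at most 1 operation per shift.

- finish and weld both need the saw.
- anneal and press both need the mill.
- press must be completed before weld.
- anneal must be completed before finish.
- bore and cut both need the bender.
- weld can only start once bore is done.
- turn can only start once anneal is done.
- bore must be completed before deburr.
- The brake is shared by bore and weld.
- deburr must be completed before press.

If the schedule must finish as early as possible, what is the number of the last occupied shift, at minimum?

The precedence chain requires at least 4 distinct shifts.
With at most 1 per shift and 8 operations, at least 8 shifts are needed.
8 works (last occupied shift: shift 8): for example weld -> shift 5; deburr -> shift 3; press -> shift 4; turn -> shift 6; cut -> shift 8; finish -> shift 7; anneal -> shift 1; bore -> shift 2.

shift 8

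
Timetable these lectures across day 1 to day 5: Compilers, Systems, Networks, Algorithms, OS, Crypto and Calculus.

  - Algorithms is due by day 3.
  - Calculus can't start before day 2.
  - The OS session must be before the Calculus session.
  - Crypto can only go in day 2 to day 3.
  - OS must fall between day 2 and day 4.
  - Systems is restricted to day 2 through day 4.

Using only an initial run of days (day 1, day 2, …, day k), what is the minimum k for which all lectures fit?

3 days

The precedence chain requires at least 2 distinct days.
Propagating the time windows through the other constraints, Calculus can't land before day 3, so the schedule must run through at least day 3.
3 works (last occupied day: day 3): for example Algorithms in day 1; Calculus in day 3; Crypto in day 2; Networks in day 1; Compilers in day 1; Systems in day 2; OS in day 2.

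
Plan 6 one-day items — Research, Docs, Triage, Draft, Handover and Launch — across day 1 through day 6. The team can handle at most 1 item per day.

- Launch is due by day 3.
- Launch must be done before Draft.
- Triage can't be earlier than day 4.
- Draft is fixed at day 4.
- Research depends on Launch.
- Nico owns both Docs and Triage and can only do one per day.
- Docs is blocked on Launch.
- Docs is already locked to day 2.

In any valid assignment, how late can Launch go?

Launch's own window allows nothing later than day 3; downstream work caps Launch at day 1.
Launch at day 1 is achievable: Research in day 3; Handover in day 6; Docs in day 2; Triage in day 5; Draft in day 4; Launch in day 1.

day 1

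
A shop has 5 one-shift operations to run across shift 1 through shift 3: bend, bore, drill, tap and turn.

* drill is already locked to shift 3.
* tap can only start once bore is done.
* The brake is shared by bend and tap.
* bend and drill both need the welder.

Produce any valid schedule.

bend=shift 1, bore=shift 1, drill=shift 3, tap=shift 2, turn=shift 1

Checking: bore(shift 1) before tap(shift 2); bend(shift 1) != tap(shift 2); bend(shift 1) != drill(shift 3); drill=shift 3 in [shift 3,shift 3].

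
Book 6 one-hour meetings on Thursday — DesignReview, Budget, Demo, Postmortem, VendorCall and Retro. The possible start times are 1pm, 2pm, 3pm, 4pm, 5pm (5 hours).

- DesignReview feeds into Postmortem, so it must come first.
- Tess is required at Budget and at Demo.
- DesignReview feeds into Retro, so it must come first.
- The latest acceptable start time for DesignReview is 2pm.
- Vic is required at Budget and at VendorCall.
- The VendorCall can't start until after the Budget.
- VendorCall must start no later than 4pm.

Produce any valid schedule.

Retro in 2pm, VendorCall in 2pm, Demo in 2pm, DesignReview in 1pm, Postmortem in 2pm, Budget in 1pm

Checking: DesignReview(1pm) before Retro(2pm); DesignReview(1pm) before Postmortem(2pm); Budget(1pm) before VendorCall(2pm); Budget(1pm) != Demo(2pm); Budget(1pm) != VendorCall(2pm); VendorCall=2pm in [1pm,4pm]; DesignReview=1pm in [1pm,2pm].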